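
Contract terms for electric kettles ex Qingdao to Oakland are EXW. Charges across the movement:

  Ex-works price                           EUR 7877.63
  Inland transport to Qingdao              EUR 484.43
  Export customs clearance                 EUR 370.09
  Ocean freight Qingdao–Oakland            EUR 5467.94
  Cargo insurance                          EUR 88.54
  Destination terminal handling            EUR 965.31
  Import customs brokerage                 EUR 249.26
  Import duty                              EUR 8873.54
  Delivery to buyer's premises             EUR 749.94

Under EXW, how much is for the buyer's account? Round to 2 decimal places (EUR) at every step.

Buyer's account: EUR 17249.05

EXW: the seller makes goods available at their premises; the buyer bears all onward costs.
Seller's account: goods 7877.63 = 7877.63
Buyer's account: inland to port 484.43 + export clearance 370.09 + freight 5467.94 + insurance 88.54 + destination terminal 965.31 + brokerage 249.26 + duty 8873.54 + delivery 749.94 = 17249.05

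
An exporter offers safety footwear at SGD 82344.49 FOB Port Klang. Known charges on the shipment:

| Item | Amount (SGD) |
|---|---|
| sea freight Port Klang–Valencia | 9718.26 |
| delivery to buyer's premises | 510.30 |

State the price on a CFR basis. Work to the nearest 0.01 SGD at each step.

Not relevant to the conversion: delivery — on the buyer under both terms; not part of either seller's price.
From FOB to CFR, the seller additionally bears: freight.
CFR price = 82344.49 + 9718.26 = 92062.75

CFR price: SGD 92062.75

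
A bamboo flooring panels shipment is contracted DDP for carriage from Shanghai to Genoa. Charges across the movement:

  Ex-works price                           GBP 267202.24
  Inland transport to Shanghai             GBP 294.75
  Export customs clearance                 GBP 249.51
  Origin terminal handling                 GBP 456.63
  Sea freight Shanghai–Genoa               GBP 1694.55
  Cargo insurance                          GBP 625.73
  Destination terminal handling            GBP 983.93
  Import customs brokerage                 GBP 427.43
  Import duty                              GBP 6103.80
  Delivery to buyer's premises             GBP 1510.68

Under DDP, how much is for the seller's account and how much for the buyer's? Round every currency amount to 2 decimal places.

DDP: the seller bears all costs including import duty.
Seller's account: goods 267202.24 + inland to port 294.75 + export clearance 249.51 + origin terminal 456.63 + freight 1694.55 + insurance 625.73 + destination terminal 983.93 + brokerage 427.43 + duty 6103.80 + delivery 1510.68 = 279549.25
Buyer's account: 0.00

Seller: GBP 279549.25; buyer: GBP 0.00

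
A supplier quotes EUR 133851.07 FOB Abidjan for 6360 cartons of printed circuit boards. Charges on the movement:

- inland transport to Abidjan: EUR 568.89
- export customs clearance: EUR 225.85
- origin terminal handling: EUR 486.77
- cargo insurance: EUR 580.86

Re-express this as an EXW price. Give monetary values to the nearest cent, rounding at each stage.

Not relevant to the conversion: insurance — on the buyer under both terms; not part of either seller's price.
From FOB to EXW, the seller no longer bears: inland to port, export clearance, origin terminal.
EXW price = 133851.07 − 568.89 − 225.85 − 486.77 = 132569.56

EXW price: EUR 132569.56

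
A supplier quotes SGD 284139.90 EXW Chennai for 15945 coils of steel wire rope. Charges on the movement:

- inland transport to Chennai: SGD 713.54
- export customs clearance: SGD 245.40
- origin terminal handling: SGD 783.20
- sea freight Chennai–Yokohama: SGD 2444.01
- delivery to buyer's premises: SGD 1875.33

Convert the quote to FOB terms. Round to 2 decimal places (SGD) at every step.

Not relevant to the conversion: freight, delivery — on the buyer under both terms; not part of either seller's price.
From EXW to FOB, the seller additionally bears: inland to port, export clearance, origin terminal.
FOB price = 284139.90 + 713.54 + 245.40 + 783.20 = 285882.04

FOB price: SGD 285882.04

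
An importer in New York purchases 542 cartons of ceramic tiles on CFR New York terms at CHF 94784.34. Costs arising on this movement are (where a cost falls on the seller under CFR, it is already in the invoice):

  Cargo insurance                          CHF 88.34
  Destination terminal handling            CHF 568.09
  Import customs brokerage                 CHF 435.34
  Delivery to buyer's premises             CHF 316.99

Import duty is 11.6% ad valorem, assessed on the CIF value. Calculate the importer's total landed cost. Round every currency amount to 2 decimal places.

CFR: the seller pays costs through ocean freight to the destination port, but not insurance.
CIF value = CFR price + insurance = 94784.34 + 88.34 = 94872.68
Import duty = 94872.68 × 11.6% = 11005.23
Buyer bears: insurance 88.34 + destination terminal 568.09 + brokerage 435.34 + delivery 316.99 + duty 11005.23 = 12413.99
Landed cost = invoice 94784.34 + 12413.99 = 107198.33

Total landed cost: CHF 107198.33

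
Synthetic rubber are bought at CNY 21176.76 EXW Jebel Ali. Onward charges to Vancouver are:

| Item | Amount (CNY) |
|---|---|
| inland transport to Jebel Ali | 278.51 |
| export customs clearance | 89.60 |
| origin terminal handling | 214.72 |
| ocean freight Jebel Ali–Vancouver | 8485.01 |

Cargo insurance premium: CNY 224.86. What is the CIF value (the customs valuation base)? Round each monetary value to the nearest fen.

CIF value: CNY 30469.46

CIF = EXW price + pre-shipment costs + freight + insurance
CIF = 21176.76 + 278.51 + 89.60 + 214.72 + 8485.01 + 224.86 = 30469.46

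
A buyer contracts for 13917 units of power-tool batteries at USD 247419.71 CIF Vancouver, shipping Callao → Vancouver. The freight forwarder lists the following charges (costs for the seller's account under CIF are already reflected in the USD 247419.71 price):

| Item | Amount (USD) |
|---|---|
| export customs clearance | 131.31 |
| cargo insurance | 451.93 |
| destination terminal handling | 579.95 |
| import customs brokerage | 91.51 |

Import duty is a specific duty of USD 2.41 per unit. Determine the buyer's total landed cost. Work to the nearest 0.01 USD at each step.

CIF: the seller pays costs through ocean freight and marine insurance to the destination port.
Already in the invoice (seller's account under CIF): export clearance, insurance — exclude.
The CIF price already equals the CIF value: 247419.71
Import duty = 13917 × 2.41 = 33539.97
Buyer bears: destination terminal 579.95 + brokerage 91.51 + duty 33539.97 = 34211.43
Landed cost = invoice 247419.71 + 34211.43 = 281631.14

Total landed cost: USD 281631.14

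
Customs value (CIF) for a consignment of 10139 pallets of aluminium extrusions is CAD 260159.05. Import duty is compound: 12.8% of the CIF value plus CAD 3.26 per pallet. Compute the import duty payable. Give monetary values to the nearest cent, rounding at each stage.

Ad valorem component: 260159.05 × 12.8% = 33300.36
Specific component: 10139 × 3.26 = 33053.14
Import duty = 33300.36 + 33053.14 = 66353.50

Import duty: CAD 66353.50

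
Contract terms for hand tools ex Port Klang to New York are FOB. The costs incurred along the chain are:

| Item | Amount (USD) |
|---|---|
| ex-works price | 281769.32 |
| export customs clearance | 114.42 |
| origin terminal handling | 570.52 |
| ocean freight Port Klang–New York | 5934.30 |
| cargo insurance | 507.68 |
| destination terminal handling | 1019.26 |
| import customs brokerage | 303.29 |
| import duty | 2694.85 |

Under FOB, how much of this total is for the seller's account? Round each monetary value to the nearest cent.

FOB: the seller bears costs until goods are on board at the origin port; the buyer bears freight, insurance and all costs thereafter.
Seller's account: goods 281769.32 + export clearance 114.42 + origin terminal 570.52 = 282454.26
Buyer's account: freight 5934.30 + insurance 507.68 + destination terminal 1019.26 + brokerage 303.29 + duty 2694.85 = 10459.38

Seller's account: USD 282454.26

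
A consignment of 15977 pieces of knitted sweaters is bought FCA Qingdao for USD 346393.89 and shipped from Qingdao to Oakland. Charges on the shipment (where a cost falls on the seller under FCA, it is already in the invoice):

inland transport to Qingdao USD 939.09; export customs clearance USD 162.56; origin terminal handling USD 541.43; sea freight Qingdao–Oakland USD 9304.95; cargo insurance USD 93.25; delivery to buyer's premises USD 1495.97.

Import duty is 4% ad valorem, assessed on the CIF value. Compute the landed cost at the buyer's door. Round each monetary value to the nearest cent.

FCA: the seller delivers export-cleared goods to the carrier; the buyer bears costs from that point.
Already in the invoice (seller's account under FCA): inland to port, export clearance — exclude.
CIF value = FCA price + origin terminal + freight + insurance = 346393.89 + 541.43 + 9304.95 + 93.25 = 356333.52
Import duty = 356333.52 × 4% = 14253.34
Buyer bears: origin terminal 541.43 + freight 9304.95 + insurance 93.25 + delivery 1495.97 + duty 14253.34 = 25688.94
Landed cost = invoice 346393.89 + 25688.94 = 372082.83

Total landed cost: USD 372082.83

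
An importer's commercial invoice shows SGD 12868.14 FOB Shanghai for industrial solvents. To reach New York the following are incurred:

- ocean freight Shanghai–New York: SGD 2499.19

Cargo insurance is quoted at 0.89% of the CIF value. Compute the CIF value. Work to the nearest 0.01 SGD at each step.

CIF value: SGD 15505.33

Let C be the CIF value. C = FOB price + freight + 0.89% × C
C − 0.89% × C = 12868.14 + 2499.19
0.9911 × C = 15367.33
C = 15367.33 / 0.9911 = 15505.33
Insurance premium = 0.89% × 15505.33 = 138.00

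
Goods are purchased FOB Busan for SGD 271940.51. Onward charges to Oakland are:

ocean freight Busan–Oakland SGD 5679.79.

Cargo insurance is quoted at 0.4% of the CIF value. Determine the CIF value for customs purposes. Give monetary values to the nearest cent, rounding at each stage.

CIF value: SGD 278735.24

Let C be the CIF value. C = FOB price + freight + 0.4% × C
C − 0.4% × C = 271940.51 + 5679.79
0.996 × C = 277620.30
C = 277620.30 / 0.996 = 278735.24
Insurance premium = 0.4% × 278735.24 = 1114.94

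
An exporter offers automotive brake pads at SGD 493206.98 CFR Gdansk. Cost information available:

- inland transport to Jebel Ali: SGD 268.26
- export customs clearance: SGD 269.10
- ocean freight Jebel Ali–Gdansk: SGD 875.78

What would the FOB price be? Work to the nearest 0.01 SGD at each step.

Not relevant to the conversion: export clearance, inland to port — on the seller under both CFR and FOB; already in the CFR price and stays in the FOB price.
From CFR to FOB, the seller no longer bears: freight.
FOB price = 493206.98 − 875.78 = 492331.20

FOB price: SGD 492331.20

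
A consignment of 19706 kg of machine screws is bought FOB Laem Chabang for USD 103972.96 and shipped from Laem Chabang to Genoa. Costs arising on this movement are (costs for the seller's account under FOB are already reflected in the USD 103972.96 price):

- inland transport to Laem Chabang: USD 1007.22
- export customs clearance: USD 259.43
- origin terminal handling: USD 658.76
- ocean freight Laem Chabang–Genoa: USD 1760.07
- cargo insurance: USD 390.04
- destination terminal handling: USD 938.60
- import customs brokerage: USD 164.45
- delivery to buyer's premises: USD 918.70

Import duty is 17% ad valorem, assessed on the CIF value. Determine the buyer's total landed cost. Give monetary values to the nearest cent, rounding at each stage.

Total landed cost: USD 126185.74

FOB: the seller bears costs until goods are on board at the origin port; the buyer bears freight, insurance and all costs thereafter.
Already in the invoice (seller's account under FOB): inland to port, export clearance, origin terminal — exclude.
CIF value = FOB price + freight + insurance = 103972.96 + 1760.07 + 390.04 = 106123.07
Import duty = 106123.07 × 17% = 18040.92
Buyer bears: freight 1760.07 + insurance 390.04 + destination terminal 938.60 + brokerage 164.45 + delivery 918.70 + duty 18040.92 = 22212.78
Landed cost = invoice 103972.96 + 22212.78 = 126185.74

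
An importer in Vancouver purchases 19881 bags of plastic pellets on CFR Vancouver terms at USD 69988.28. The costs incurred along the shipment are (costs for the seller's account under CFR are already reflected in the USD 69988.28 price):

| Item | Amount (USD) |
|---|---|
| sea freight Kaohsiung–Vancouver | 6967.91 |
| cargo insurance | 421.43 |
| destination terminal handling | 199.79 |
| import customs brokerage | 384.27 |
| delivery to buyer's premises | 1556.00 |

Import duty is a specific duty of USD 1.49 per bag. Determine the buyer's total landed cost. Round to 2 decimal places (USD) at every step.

Total landed cost: USD 102172.46

CFR: the seller pays costs through ocean freight to the destination port, but not insurance.
Already in the invoice (seller's account under CFR): freight — exclude.
CIF value = CFR price + insurance = 69988.28 + 421.43 = 70409.71
Import duty = 19881 × 1.49 = 29622.69
Buyer bears: insurance 421.43 + destination terminal 199.79 + brokerage 384.27 + delivery 1556.00 + duty 29622.69 = 32184.18
Landed cost = invoice 69988.28 + 32184.18 = 102172.46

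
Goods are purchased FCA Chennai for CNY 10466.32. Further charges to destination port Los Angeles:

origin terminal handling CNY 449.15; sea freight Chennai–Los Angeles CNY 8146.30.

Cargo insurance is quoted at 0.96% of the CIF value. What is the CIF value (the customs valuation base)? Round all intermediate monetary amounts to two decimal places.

Let C be the CIF value. C = FCA price + pre-shipment costs + freight + 0.96% × C
C − 0.96% × C = 10466.32 + 449.15 + 8146.30
0.9904 × C = 19061.77
C = 19061.77 / 0.9904 = 19246.54
Insurance premium = 0.96% × 19246.54 = 184.77

CIF value: CNY 19246.54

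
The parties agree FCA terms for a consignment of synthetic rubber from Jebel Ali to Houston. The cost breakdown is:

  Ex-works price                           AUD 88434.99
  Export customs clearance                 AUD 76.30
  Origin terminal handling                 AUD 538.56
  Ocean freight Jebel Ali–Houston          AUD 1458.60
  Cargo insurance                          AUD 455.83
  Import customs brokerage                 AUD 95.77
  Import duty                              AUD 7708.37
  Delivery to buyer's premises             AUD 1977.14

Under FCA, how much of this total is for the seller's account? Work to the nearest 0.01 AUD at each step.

FCA: the seller delivers export-cleared goods to the carrier; the buyer bears costs from that point.
Seller's account: goods 88434.99 + export clearance 76.30 = 88511.29
Buyer's account: origin terminal 538.56 + freight 1458.60 + insurance 455.83 + brokerage 95.77 + duty 7708.37 + delivery 1977.14 = 12234.27

Seller's account: AUD 88511.29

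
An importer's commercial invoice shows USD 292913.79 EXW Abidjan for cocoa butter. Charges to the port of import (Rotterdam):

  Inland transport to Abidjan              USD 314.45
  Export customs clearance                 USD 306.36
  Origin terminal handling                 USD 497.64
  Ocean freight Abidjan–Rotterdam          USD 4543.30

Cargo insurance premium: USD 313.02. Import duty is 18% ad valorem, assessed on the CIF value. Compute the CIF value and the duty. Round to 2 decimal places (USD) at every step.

CIF = EXW price + pre-shipment costs + freight + insurance
CIF = 292913.79 + 314.45 + 306.36 + 497.64 + 4543.30 + 313.02 = 298888.56
Import duty = 298888.56 × 18% = 53799.94

CIF value: USD 298888.56; import duty: USD 53799.94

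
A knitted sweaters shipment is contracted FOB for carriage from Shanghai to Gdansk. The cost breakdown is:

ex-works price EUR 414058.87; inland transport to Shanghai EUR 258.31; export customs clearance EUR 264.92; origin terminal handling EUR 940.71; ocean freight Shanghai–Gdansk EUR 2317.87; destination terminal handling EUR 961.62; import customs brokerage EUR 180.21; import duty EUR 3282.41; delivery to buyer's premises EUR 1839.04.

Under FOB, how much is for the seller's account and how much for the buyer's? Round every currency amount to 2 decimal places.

FOB: the seller bears costs until goods are on board at the origin port; the buyer bears freight, insurance and all costs thereafter.
Seller's account: goods 414058.87 + inland to port 258.31 + export clearance 264.92 + origin terminal 940.71 = 415522.81
Buyer's account: freight 2317.87 + destination terminal 961.62 + brokerage 180.21 + duty 3282.41 + delivery 1839.04 = 8581.15

Seller: EUR 415522.81; buyer: EUR 8581.15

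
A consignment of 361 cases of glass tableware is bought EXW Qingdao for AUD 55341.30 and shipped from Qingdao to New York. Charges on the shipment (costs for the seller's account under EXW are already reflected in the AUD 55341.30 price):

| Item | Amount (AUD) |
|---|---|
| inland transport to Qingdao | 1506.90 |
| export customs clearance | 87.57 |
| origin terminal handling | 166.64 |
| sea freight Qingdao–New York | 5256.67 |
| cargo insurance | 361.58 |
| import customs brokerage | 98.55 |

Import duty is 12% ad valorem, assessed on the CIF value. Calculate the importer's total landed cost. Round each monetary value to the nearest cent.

EXW: the seller makes goods available at their premises; the buyer bears all onward costs.
CIF value = EXW price + inland to port + export clearance + origin terminal + freight + insurance = 55341.30 + 1506.90 + 87.57 + 166.64 + 5256.67 + 361.58 = 62720.66
Import duty = 62720.66 × 12% = 7526.48
Buyer bears: inland to port 1506.90 + export clearance 87.57 + origin terminal 166.64 + freight 5256.67 + insurance 361.58 + brokerage 98.55 + duty 7526.48 = 15004.39
Landed cost = invoice 55341.30 + 15004.39 = 70345.69

Total landed cost: AUD 70345.69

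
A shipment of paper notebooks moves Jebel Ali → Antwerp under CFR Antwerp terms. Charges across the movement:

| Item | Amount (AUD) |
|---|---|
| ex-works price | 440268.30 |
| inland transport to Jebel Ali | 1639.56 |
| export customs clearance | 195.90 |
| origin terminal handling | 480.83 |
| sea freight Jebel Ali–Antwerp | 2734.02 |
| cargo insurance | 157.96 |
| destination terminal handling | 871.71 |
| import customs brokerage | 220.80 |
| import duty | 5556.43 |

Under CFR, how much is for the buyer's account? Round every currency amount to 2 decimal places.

CFR: the seller pays costs through ocean freight to the destination port, but not insurance.
Seller's account: goods 440268.30 + inland to port 1639.56 + export clearance 195.90 + origin terminal 480.83 + freight 2734.02 = 445318.61
Buyer's account: insurance 157.96 + destination terminal 871.71 + brokerage 220.80 + duty 5556.43 = 6806.90

Buyer's account: AUD 6806.90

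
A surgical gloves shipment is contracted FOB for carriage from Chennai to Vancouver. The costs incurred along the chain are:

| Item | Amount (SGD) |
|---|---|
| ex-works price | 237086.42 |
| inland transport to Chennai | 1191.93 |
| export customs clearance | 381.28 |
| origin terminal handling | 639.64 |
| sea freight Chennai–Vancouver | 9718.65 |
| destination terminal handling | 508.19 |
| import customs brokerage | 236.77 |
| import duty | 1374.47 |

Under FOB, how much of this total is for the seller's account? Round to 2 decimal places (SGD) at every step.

FOB: the seller bears costs until goods are on board at the origin port; the buyer bears freight, insurance and all costs thereafter.
Seller's account: goods 237086.42 + inland to port 1191.93 + export clearance 381.28 + origin terminal 639.64 = 239299.27
Buyer's account: freight 9718.65 + destination terminal 508.19 + brokerage 236.77 + duty 1374.47 = 11838.08

Seller's account: SGD 239299.27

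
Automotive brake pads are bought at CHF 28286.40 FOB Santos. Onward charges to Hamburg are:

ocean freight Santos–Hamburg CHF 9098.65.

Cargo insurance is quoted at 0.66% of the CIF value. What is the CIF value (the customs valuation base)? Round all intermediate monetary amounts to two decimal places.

CIF value: CHF 37633.43

Let C be the CIF value. C = FOB price + freight + 0.66% × C
C − 0.66% × C = 28286.40 + 9098.65
0.9934 × C = 37385.05
C = 37385.05 / 0.9934 = 37633.43
Insurance premium = 0.66% × 37633.43 = 248.38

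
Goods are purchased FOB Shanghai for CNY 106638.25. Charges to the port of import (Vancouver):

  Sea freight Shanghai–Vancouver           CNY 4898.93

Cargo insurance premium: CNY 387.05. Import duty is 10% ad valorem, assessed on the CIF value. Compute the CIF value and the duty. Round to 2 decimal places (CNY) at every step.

CIF = FOB price + freight + insurance
CIF = 106638.25 + 4898.93 + 387.05 = 111924.23
Import duty = 111924.23 × 10% = 11192.42

CIF value: CNY 111924.23; import duty: CNY 11192.42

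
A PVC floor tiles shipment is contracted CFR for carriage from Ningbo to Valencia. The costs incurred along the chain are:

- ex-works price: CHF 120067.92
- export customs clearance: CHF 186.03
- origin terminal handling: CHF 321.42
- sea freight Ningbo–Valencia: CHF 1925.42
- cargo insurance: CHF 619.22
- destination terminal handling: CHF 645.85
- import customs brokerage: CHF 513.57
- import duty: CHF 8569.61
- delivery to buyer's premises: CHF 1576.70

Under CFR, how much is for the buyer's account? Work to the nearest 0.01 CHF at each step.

CFR: the seller pays costs through ocean freight to the destination port, but not insurance.
Seller's account: goods 120067.92 + export clearance 186.03 + origin terminal 321.42 + freight 1925.42 = 122500.79
Buyer's account: insurance 619.22 + destination terminal 645.85 + brokerage 513.57 + duty 8569.61 + delivery 1576.70 = 11924.95

Buyer's account: CHF 11924.95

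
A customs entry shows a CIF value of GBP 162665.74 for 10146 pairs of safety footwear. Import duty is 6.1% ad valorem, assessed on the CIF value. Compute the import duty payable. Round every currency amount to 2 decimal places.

Import duty = 162665.74 × 6.1% = 9922.61

Import duty: GBP 9922.61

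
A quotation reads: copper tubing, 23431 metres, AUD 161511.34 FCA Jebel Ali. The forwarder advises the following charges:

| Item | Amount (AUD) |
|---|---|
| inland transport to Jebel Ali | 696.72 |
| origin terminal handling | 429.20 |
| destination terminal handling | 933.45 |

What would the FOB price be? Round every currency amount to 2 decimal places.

Not relevant to the conversion: inland to port — on the seller under both FCA and FOB; already in the FCA price and stays in the FOB price. destination terminal — on the buyer under both terms; not part of either seller's price.
From FCA to FOB, the seller additionally bears: origin terminal.
FOB price = 161511.34 + 429.20 = 161940.54

FOB price: AUD 161940.54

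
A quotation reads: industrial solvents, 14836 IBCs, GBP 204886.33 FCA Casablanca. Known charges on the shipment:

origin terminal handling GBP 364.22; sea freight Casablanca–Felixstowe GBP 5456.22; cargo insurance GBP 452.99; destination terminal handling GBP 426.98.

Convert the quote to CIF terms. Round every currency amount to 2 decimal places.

Not relevant to the conversion: destination terminal — on the buyer under both terms; not part of either seller's price.
From FCA to CIF, the seller additionally bears: origin terminal, freight, insurance.
CIF price = 204886.33 + 364.22 + 5456.22 + 452.99 = 211159.76

CIF price: GBP 211159.76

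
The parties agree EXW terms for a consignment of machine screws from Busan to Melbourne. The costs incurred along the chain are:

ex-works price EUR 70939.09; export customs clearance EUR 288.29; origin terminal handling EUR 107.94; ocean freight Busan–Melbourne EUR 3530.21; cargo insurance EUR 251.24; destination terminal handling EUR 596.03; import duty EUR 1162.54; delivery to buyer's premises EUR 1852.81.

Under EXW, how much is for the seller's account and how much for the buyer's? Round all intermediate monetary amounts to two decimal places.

EXW: the seller makes goods available at their premises; the buyer bears all onward costs.
Seller's account: goods 70939.09 = 70939.09
Buyer's account: export clearance 288.29 + origin terminal 107.94 + freight 3530.21 + insurance 251.24 + destination terminal 596.03 + duty 1162.54 + delivery 1852.81 = 7789.06

Seller: EUR 70939.09; buyer: EUR 7789.06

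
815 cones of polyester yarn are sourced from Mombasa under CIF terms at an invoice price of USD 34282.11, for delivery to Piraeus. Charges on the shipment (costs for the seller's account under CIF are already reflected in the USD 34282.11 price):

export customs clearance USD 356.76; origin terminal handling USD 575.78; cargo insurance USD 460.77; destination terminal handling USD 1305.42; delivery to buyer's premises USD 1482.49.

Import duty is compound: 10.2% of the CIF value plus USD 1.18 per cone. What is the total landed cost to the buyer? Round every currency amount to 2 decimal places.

Total landed cost: USD 41528.50

CIF: the seller pays costs through ocean freight and marine insurance to the destination port.
Already in the invoice (seller's account under CIF): export clearance, origin terminal, insurance — exclude.
The CIF price already equals the CIF value: 34282.11
Ad valorem component: 34282.11 × 10.2% = 3496.78
Specific component: 815 × 1.18 = 961.70
Import duty = 3496.78 + 961.70 = 4458.48
Buyer bears: destination terminal 1305.42 + delivery 1482.49 + duty 4458.48 = 7246.39
Landed cost = invoice 34282.11 + 7246.39 = 41528.50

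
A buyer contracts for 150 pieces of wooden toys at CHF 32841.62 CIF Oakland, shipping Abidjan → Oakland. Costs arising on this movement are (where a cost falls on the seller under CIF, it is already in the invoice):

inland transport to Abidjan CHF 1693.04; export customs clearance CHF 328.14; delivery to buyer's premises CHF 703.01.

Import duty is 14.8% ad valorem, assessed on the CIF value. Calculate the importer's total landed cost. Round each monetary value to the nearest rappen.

CIF: the seller pays costs through ocean freight and marine insurance to the destination port.
Already in the invoice (seller's account under CIF): inland to port, export clearance — exclude.
The CIF price already equals the CIF value: 32841.62
Import duty = 32841.62 × 14.8% = 4860.56
Buyer bears: delivery 703.01 + duty 4860.56 = 5563.57
Landed cost = invoice 32841.62 + 5563.57 = 38405.19

Total landed cost: CHF 38405.19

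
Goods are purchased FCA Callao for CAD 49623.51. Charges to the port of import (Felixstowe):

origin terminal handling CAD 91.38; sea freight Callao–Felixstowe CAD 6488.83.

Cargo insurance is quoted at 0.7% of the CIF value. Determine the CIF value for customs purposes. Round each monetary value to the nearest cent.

Let C be the CIF value. C = FCA price + pre-shipment costs + freight + 0.7% × C
C − 0.7% × C = 49623.51 + 91.38 + 6488.83
0.993 × C = 56203.72
C = 56203.72 / 0.993 = 56599.92
Insurance premium = 0.7% × 56599.92 = 396.20

CIF value: CAD 56599.92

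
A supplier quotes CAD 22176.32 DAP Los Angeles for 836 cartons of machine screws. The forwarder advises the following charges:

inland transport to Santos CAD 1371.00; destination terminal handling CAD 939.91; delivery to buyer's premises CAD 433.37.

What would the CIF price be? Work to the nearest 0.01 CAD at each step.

Not relevant to the conversion: inland to port — on the seller under both DAP and CIF; already in the DAP price and stays in the CIF price.
From DAP to CIF, the seller no longer bears: destination terminal, delivery.
CIF price = 22176.32 − 939.91 − 433.37 = 20803.04

CIF price: CAD 20803.04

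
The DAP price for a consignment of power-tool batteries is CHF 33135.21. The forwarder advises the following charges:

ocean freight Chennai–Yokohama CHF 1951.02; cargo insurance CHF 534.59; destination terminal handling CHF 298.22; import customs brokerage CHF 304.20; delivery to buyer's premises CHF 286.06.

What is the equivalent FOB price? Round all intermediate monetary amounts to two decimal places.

FOB price: CHF 30065.32

Not relevant to the conversion: brokerage — on the buyer under both terms; not part of either seller's price.
From DAP to FOB, the seller no longer bears: freight, insurance, destination terminal, delivery.
FOB price = 33135.21 − 1951.02 − 534.59 − 298.22 − 286.06 = 30065.32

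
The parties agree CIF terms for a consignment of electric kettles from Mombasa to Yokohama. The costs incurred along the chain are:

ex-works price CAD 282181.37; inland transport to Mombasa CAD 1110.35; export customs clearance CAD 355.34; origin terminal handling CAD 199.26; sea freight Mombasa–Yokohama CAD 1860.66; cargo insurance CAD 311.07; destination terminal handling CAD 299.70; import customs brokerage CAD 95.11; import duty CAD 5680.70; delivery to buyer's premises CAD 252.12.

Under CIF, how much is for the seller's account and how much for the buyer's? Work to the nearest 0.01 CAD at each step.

CIF: the seller pays costs through ocean freight and marine insurance to the destination port.
Seller's account: goods 282181.37 + inland to port 1110.35 + export clearance 355.34 + origin terminal 199.26 + freight 1860.66 + insurance 311.07 = 286018.05
Buyer's account: destination terminal 299.70 + brokerage 95.11 + duty 5680.70 + delivery 252.12 = 6327.63

Seller: CAD 286018.05; buyer: CAD 6327.63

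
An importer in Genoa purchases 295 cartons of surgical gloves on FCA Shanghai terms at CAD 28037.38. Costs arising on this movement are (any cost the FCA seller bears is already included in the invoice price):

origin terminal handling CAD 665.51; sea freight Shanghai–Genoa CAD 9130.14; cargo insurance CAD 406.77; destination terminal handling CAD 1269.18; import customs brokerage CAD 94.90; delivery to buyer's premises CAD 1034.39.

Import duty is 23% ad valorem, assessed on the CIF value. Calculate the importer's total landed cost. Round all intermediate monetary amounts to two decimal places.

Total landed cost: CAD 49433.42

FCA: the seller delivers export-cleared goods to the carrier; the buyer bears costs from that point.
CIF value = FCA price + origin terminal + freight + insurance = 28037.38 + 665.51 + 9130.14 + 406.77 = 38239.80
Import duty = 38239.80 × 23% = 8795.15
Buyer bears: origin terminal 665.51 + freight 9130.14 + insurance 406.77 + destination terminal 1269.18 + brokerage 94.90 + delivery 1034.39 + duty 8795.15 = 21396.04
Landed cost = invoice 28037.38 + 21396.04 = 49433.42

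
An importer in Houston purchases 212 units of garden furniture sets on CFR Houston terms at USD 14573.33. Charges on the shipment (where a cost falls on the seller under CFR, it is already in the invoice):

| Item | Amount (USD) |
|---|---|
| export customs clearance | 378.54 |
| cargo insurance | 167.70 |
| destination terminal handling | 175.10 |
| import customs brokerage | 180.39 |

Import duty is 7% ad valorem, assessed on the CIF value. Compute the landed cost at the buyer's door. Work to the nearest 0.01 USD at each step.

CFR: the seller pays costs through ocean freight to the destination port, but not insurance.
Already in the invoice (seller's account under CFR): export clearance — exclude.
CIF value = CFR price + insurance = 14573.33 + 167.70 = 14741.03
Import duty = 14741.03 × 7% = 1031.87
Buyer bears: insurance 167.70 + destination terminal 175.10 + brokerage 180.39 + duty 1031.87 = 1555.06
Landed cost = invoice 14573.33 + 1555.06 = 16128.39

Total landed cost: USD 16128.39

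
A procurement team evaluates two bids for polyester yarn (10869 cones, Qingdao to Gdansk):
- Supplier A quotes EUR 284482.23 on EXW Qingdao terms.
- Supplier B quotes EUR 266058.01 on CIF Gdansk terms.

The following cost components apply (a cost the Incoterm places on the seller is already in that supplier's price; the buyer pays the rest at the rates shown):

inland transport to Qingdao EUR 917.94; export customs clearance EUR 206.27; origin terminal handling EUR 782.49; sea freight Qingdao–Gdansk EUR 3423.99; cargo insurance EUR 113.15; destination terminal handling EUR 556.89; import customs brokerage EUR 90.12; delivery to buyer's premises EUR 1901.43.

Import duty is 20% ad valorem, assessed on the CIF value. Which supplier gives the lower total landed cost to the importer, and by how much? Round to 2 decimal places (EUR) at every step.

Supplier B is cheaper by EUR 28641.67

Supplier A (EXW):
CIF value = EXW price + inland to port + export clearance + origin terminal + freight + insurance = 284482.23 + 917.94 + 206.27 + 782.49 + 3423.99 + 113.15 = 289926.07
Import duty = 289926.07 × 20% = 57985.21
Buyer bears (A): 917.94 + 206.27 + 782.49 + 3423.99 + 113.15 + 556.89 + 90.12 + 1901.43 = 7992.28
Landed cost (A) = invoice 284482.23 + 7992.28 + duty 57985.21 = 350459.72
Supplier B (CIF):
The CIF price already equals the CIF value: 266058.01
Import duty = 266058.01 × 20% = 53211.60
Buyer bears (B): 556.89 + 90.12 + 1901.43 = 2548.44
Landed cost (B) = invoice 266058.01 + 2548.44 + duty 53211.60 = 321818.05
Difference = |350459.72 − 321818.05| = 28641.67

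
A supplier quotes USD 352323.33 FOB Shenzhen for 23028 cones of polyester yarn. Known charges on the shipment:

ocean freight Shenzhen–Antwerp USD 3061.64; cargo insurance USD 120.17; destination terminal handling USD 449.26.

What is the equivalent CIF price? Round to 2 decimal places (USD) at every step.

CIF price: USD 355505.14

Not relevant to the conversion: destination terminal — on the buyer under both terms; not part of either seller's price.
From FOB to CIF, the seller additionally bears: freight, insurance.
CIF price = 352323.33 + 3061.64 + 120.17 = 355505.14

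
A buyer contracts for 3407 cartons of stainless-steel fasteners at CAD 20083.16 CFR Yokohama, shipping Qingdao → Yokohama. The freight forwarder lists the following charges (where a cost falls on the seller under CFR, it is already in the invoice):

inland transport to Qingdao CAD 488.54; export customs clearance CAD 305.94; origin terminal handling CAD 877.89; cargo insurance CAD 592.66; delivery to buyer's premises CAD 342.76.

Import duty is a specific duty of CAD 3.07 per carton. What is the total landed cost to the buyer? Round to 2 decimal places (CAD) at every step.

Total landed cost: CAD 31478.07

CFR: the seller pays costs through ocean freight to the destination port, but not insurance.
Already in the invoice (seller's account under CFR): inland to port, export clearance, origin terminal — exclude.
CIF value = CFR price + insurance = 20083.16 + 592.66 = 20675.82
Import duty = 3407 × 3.07 = 10459.49
Buyer bears: insurance 592.66 + delivery 342.76 + duty 10459.49 = 11394.91
Landed cost = invoice 20083.16 + 11394.91 = 31478.07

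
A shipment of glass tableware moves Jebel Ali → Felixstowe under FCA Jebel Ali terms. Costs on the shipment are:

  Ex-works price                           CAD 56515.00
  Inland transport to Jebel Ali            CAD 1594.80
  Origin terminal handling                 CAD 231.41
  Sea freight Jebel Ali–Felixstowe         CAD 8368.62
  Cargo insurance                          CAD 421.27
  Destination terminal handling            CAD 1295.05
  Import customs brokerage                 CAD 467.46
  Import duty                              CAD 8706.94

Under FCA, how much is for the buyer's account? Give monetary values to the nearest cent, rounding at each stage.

FCA: the seller delivers export-cleared goods to the carrier; the buyer bears costs from that point.
Seller's account: goods 56515.00 + inland to port 1594.80 = 58109.80
Buyer's account: origin terminal 231.41 + freight 8368.62 + insurance 421.27 + destination terminal 1295.05 + brokerage 467.46 + duty 8706.94 = 19490.75

Buyer's account: CAD 19490.75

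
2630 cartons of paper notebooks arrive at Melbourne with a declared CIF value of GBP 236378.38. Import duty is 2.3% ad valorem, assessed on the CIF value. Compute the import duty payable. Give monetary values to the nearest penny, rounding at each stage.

Import duty: GBP 5436.70

Import duty = 236378.38 × 2.3% = 5436.70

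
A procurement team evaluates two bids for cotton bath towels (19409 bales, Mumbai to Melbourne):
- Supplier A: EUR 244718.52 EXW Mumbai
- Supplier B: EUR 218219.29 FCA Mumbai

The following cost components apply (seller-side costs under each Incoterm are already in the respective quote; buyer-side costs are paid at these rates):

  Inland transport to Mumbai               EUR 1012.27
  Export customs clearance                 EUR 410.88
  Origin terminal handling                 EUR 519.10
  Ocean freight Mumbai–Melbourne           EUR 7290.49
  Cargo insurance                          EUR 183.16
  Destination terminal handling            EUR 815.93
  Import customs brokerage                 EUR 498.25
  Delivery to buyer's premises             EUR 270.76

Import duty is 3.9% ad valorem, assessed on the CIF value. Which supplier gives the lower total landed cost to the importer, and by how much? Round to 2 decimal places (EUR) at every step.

Supplier A (EXW):
CIF value = EXW price + inland to port + export clearance + origin terminal + freight + insurance = 244718.52 + 1012.27 + 410.88 + 519.10 + 7290.49 + 183.16 = 254134.42
Import duty = 254134.42 × 3.9% = 9911.24
Buyer bears (A): 1012.27 + 410.88 + 519.10 + 7290.49 + 183.16 + 815.93 + 498.25 + 270.76 = 11000.84
Landed cost (A) = invoice 244718.52 + 11000.84 + duty 9911.24 = 265630.60
Supplier B (FCA):
CIF value = FCA price + origin terminal + freight + insurance = 218219.29 + 519.10 + 7290.49 + 183.16 = 226212.04
Import duty = 226212.04 × 3.9% = 8822.27
Buyer bears (B): 519.10 + 7290.49 + 183.16 + 815.93 + 498.25 + 270.76 = 9577.69
Landed cost (B) = invoice 218219.29 + 9577.69 + duty 8822.27 = 236619.25
Difference = |265630.60 − 236619.25| = 29011.35

Supplier B is cheaper by EUR 29011.35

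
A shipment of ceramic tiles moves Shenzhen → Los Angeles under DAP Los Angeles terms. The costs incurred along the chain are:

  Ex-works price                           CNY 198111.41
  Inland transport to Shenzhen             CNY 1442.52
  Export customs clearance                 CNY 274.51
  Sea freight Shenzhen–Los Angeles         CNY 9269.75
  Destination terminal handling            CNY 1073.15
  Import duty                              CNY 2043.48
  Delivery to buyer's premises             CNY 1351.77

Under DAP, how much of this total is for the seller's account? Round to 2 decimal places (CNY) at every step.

Seller's account: CNY 211523.11

DAP: the seller bears all costs to the named destination except import duty and clearance.
Seller's account: goods 198111.41 + inland to port 1442.52 + export clearance 274.51 + freight 9269.75 + destination terminal 1073.15 + delivery 1351.77 = 211523.11
Buyer's account: duty 2043.48 = 2043.48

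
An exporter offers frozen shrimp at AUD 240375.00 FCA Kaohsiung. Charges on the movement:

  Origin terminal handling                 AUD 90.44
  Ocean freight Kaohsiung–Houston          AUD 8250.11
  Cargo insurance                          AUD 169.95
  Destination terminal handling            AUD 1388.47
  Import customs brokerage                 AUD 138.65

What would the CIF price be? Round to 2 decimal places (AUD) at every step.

CIF price: AUD 248885.50

Not relevant to the conversion: brokerage, destination terminal — on the buyer under both terms; not part of either seller's price.
From FCA to CIF, the seller additionally bears: origin terminal, freight, insurance.
CIF price = 240375.00 + 90.44 + 8250.11 + 169.95 = 248885.50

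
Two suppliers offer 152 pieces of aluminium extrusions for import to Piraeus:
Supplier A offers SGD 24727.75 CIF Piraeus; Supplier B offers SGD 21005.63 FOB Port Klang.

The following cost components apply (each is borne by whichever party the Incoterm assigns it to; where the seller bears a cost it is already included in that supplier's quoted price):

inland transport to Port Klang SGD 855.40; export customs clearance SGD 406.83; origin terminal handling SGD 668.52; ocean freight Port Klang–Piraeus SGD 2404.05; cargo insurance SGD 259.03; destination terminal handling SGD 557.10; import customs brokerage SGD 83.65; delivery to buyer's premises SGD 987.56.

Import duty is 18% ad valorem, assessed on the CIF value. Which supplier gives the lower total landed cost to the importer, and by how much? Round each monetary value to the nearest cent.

Supplier A (CIF):
The CIF price already equals the CIF value: 24727.75
Import duty = 24727.75 × 18% = 4451.00
Buyer bears (A): 557.10 + 83.65 + 987.56 = 1628.31
Landed cost (A) = invoice 24727.75 + 1628.31 + duty 4451.00 = 30807.06
Supplier B (FOB):
CIF value = FOB price + freight + insurance = 21005.63 + 2404.05 + 259.03 = 23668.71
Import duty = 23668.71 × 18% = 4260.37
Buyer bears (B): 2404.05 + 259.03 + 557.10 + 83.65 + 987.56 = 4291.39
Landed cost (B) = invoice 21005.63 + 4291.39 + duty 4260.37 = 29557.39
Difference = |30807.06 − 29557.39| = 1249.67

Supplier B is cheaper by SGD 1249.67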